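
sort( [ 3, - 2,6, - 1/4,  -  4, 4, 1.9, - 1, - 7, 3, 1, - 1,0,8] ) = [ - 7, - 4, - 2, - 1,  -  1, - 1/4, 0 , 1,1.9, 3,3, 4, 6,8 ]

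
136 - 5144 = -5008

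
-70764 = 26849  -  97613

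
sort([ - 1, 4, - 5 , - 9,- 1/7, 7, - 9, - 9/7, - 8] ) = [ - 9, - 9, - 8 ,-5, - 9/7 , - 1, - 1/7, 4,7 ]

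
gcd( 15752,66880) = 88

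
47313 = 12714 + 34599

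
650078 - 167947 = 482131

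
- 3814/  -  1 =3814/1 = 3814.00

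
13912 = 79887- 65975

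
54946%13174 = 2250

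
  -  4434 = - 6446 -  - 2012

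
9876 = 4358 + 5518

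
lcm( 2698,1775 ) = 67450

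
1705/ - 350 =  - 5 + 9/70 =-4.87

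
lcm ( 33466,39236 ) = 1137844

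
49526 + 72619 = 122145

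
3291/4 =3291/4  =  822.75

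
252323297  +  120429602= 372752899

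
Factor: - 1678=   -  2^1*839^1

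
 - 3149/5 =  - 3149/5 = - 629.80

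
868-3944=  - 3076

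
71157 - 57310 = 13847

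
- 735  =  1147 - 1882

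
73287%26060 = 21167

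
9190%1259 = 377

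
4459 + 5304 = 9763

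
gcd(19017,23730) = 3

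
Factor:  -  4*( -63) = 2^2*3^2*7^1 = 252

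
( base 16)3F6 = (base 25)1fe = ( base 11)842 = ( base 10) 1014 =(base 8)1766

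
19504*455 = 8874320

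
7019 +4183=11202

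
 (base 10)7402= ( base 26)AOI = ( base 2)1110011101010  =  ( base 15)22D7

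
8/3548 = 2/887 = 0.00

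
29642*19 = 563198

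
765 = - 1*( - 765)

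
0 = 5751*0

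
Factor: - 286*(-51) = 14586 = 2^1 * 3^1*11^1*13^1*17^1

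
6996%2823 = 1350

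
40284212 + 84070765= 124354977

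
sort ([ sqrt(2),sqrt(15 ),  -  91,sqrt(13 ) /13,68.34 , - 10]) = [  -  91,-10, sqrt( 13 )/13,sqrt( 2),  sqrt(15),  68.34 ]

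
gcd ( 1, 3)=1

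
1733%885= 848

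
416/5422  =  208/2711 = 0.08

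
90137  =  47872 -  - 42265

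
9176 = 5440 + 3736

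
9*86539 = 778851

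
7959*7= 55713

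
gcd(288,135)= 9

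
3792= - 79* ( - 48 ) 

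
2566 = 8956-6390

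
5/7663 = 5/7663= 0.00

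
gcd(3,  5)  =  1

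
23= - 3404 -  - 3427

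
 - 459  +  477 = 18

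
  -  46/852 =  - 1 + 403/426 =- 0.05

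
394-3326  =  -2932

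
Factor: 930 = 2^1*3^1*5^1*31^1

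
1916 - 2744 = -828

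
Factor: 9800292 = 2^2*3^1*816691^1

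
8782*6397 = 56178454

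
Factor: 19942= 2^1*13^2*59^1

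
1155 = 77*15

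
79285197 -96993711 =-17708514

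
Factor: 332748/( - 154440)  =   - 237/110=- 2^(-1 )*3^1*5^( - 1 )*11^(-1)*79^1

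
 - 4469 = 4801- 9270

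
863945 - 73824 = 790121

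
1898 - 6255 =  - 4357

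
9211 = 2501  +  6710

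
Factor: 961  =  31^2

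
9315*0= 0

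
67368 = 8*8421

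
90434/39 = 90434/39 = 2318.82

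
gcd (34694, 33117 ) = 1577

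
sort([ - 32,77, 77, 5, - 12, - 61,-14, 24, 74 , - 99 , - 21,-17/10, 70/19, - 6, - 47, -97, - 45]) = [-99, - 97,  -  61,-47,-45, - 32, - 21,-14, - 12,-6, - 17/10,70/19,5, 24, 74, 77, 77]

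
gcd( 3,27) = 3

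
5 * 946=4730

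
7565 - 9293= -1728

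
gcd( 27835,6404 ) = 1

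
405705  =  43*9435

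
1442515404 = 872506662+570008742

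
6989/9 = 6989/9 = 776.56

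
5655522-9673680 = -4018158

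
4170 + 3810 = 7980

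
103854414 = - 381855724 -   -  485710138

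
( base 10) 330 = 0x14a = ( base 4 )11022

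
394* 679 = 267526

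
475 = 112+363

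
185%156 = 29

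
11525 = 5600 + 5925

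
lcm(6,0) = 0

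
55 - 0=55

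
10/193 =10/193  =  0.05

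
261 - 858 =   -  597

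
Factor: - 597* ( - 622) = 2^1 * 3^1*199^1*311^1=371334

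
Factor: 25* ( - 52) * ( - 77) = 100100 =2^2* 5^2*7^1*11^1*13^1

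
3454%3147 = 307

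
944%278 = 110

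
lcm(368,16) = 368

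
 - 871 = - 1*871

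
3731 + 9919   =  13650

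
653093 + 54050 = 707143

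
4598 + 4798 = 9396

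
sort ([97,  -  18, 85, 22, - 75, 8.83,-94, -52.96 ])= [ - 94, - 75, - 52.96, - 18,  8.83, 22,85,97 ]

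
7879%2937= 2005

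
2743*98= 268814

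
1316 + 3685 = 5001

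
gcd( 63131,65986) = 1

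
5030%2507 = 16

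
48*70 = 3360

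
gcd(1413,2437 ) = 1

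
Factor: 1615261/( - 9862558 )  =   - 2^ ( - 1)*19^( - 1)*53^( - 1)*59^( - 1 )*83^( - 1) * 89^1*18149^1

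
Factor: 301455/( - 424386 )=-385/542 = - 2^( - 1)*5^1*7^1 * 11^1*271^( - 1 )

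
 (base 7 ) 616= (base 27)ba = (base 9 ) 371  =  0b100110011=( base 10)307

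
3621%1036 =513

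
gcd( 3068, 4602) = 1534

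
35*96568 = 3379880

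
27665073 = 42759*647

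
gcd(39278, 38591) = 1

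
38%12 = 2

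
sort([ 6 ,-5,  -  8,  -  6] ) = [ - 8, - 6, - 5, 6]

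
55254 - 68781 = -13527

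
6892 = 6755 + 137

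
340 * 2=680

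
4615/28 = 164 + 23/28 = 164.82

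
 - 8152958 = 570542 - 8723500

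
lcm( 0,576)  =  0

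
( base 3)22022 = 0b11100000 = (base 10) 224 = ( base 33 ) 6Q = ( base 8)340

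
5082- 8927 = - 3845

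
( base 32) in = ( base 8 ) 1127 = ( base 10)599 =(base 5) 4344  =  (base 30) JT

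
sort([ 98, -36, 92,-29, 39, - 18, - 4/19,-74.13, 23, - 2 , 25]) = [-74.13, - 36, - 29 ,-18,  -  2, - 4/19, 23, 25 , 39 , 92,98] 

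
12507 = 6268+6239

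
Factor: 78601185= 3^4*5^1*13^1*14929^1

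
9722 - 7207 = 2515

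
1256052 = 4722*266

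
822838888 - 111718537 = 711120351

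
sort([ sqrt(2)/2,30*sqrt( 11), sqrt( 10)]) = [ sqrt(2 ) /2, sqrt(10 ), 30*sqrt ( 11)] 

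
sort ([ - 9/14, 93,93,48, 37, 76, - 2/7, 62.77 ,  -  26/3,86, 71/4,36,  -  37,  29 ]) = [-37, - 26/3 , - 9/14, - 2/7, 71/4, 29, 36,37 , 48, 62.77 , 76 , 86, 93,  93] 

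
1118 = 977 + 141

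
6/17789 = 6/17789 = 0.00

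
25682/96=12841/48= 267.52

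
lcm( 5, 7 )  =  35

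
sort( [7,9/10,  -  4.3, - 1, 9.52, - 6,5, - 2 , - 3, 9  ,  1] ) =[- 6, - 4.3,-3, - 2 , - 1,9/10, 1,  5,7,9,  9.52]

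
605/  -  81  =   - 605/81 = - 7.47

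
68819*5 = 344095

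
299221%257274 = 41947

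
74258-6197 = 68061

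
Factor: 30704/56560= 5^(-1)*7^(-1)* 19^1 = 19/35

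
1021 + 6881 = 7902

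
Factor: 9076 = 2^2*2269^1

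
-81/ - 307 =81/307  =  0.26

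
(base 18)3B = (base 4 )1001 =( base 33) 1W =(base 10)65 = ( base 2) 1000001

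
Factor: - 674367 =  -3^1*19^1*11831^1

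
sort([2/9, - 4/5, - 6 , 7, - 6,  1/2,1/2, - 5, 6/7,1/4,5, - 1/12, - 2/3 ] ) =[  -  6,-6,-5, -4/5, - 2/3, - 1/12, 2/9, 1/4, 1/2, 1/2, 6/7, 5,  7 ] 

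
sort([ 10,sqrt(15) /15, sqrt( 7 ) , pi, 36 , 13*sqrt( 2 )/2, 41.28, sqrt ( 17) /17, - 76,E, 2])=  [ - 76, sqrt( 17 ) /17,sqrt( 15)/15, 2, sqrt( 7), E , pi, 13 * sqrt( 2) /2, 10,36,41.28]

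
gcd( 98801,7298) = 1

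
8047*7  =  56329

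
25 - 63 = - 38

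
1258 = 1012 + 246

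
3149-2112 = 1037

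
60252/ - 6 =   -  10042 + 0/1 = -10042.00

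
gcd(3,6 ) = 3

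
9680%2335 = 340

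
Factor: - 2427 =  - 3^1*809^1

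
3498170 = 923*3790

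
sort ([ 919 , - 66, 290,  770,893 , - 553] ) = [ - 553, - 66, 290,  770,  893,919 ] 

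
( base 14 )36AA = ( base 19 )1791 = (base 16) 2556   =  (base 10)9558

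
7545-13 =7532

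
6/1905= 2/635 = 0.00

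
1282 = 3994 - 2712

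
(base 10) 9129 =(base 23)h5l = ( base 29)AON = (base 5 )243004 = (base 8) 21651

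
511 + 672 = 1183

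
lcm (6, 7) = 42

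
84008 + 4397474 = 4481482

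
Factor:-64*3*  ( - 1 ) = 2^6*3^1 = 192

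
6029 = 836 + 5193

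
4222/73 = 57  +  61/73 = 57.84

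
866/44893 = 866/44893 = 0.02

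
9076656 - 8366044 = 710612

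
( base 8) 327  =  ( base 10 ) 215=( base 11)186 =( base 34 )6b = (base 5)1330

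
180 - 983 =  - 803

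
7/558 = 7/558  =  0.01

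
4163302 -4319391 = -156089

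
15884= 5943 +9941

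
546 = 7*78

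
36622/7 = 5231 + 5/7=5231.71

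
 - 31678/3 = - 31678/3 = - 10559.33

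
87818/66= 1330 + 19/33  =  1330.58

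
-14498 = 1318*( -11 )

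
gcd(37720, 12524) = 4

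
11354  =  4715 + 6639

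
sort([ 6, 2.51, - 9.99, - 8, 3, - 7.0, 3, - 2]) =[ - 9.99,-8, - 7.0, - 2, 2.51,  3,3,6] 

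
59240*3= 177720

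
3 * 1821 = 5463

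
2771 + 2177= 4948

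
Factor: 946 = 2^1 * 11^1*43^1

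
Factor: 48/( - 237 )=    - 16/79= - 2^4*79^( - 1 )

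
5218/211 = 24 + 154/211 = 24.73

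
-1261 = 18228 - 19489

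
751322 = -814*(- 923)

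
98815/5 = 19763 = 19763.00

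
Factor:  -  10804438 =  - 2^1 * 43^1*73^1 * 1721^1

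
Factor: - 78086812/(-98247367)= 2^2*89^( - 1)*1621^1*12043^1*1103903^( - 1 ) 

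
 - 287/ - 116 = 2 + 55/116 = 2.47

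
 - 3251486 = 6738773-9990259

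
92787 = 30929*3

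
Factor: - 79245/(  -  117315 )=11^ ( - 1) *79^ ( - 1)*587^1= 587/869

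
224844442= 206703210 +18141232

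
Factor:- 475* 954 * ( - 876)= 2^3* 3^3*5^2*19^1*53^1*73^1= 396959400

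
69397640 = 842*82420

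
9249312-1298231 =7951081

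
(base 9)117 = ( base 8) 141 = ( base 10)97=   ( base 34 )2t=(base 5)342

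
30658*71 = 2176718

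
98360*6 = 590160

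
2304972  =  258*8934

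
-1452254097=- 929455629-522798468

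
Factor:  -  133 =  - 7^1*19^1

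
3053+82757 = 85810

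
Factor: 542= 2^1*271^1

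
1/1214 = 1/1214 = 0.00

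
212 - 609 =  - 397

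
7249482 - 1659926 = 5589556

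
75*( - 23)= -1725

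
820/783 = 1 + 37/783 = 1.05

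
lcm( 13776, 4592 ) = 13776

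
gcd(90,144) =18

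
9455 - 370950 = - 361495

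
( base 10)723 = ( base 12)503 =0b1011010011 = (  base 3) 222210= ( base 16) 2d3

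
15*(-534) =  - 8010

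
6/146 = 3/73 = 0.04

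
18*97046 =1746828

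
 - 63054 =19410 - 82464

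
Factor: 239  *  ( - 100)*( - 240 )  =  2^6*3^1*5^3*239^1  =  5736000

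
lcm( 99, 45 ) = 495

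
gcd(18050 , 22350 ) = 50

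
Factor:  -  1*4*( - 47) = 188= 2^2*47^1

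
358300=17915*20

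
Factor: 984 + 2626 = 3610  =  2^1 * 5^1*19^2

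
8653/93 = 8653/93= 93.04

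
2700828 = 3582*754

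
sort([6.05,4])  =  [4, 6.05 ]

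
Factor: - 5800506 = -2^1*3^1*966751^1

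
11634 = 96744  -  85110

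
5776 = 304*19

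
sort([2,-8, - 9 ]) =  [ - 9 , - 8, 2 ]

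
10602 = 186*57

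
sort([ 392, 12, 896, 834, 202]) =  [12,  202, 392,834,896 ]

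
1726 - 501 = 1225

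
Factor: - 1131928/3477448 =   -  7^1*13^(-1)*17^1*41^1*1153^ (  -  1 ) = - 4879/14989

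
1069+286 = 1355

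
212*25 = 5300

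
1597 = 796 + 801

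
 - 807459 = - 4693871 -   -  3886412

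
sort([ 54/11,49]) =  [ 54/11, 49 ] 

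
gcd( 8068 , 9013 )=1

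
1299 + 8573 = 9872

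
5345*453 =2421285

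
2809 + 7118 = 9927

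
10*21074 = 210740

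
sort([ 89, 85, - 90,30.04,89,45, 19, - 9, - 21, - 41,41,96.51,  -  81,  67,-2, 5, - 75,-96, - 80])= [ - 96, - 90 , - 81, - 80, - 75 , - 41, - 21, - 9, - 2, 5, 19, 30.04, 41, 45,67 , 85,  89,89,96.51]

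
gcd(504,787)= 1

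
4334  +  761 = 5095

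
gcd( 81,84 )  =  3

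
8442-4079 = 4363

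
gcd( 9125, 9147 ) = 1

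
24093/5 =24093/5 = 4818.60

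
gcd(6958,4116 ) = 98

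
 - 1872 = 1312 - 3184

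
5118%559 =87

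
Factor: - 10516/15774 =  -2^1*3^( - 1 )=- 2/3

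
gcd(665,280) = 35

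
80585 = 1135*71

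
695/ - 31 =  - 695/31= - 22.42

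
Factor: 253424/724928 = 337/964 = 2^(  -  2 )*241^( - 1)*337^1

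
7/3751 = 7/3751 = 0.00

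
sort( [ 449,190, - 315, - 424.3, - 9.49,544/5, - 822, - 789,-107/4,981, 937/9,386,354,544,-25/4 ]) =[ - 822,-789,- 424.3, - 315,  -  107/4 , - 9.49,  -  25/4,937/9,544/5 , 190,354,386, 449,544,981] 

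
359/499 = 359/499 = 0.72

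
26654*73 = 1945742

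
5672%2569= 534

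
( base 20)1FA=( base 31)ms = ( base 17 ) 27d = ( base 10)710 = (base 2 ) 1011000110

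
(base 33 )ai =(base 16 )15c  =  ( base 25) dn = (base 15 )183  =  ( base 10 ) 348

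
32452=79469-47017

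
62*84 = 5208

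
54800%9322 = 8190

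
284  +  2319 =2603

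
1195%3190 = 1195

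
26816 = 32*838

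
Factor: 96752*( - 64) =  - 6192128 = - 2^10*6047^1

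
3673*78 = 286494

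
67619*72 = 4868568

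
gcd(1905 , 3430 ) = 5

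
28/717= 28/717 =0.04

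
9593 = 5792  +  3801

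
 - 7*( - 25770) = 180390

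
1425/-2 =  - 713 + 1/2 = - 712.50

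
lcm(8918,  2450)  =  222950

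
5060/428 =11 + 88/107 = 11.82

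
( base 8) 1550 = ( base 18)2C8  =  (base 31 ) S4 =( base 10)872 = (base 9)1168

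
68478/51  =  22826/17 = 1342.71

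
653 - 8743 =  - 8090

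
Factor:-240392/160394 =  - 604/403 = - 2^2*13^(-1)*31^( - 1)*151^1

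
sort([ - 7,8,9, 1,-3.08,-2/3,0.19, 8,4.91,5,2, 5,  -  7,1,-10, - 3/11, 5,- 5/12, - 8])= [ - 10, - 8,-7,- 7, - 3.08,-2/3, - 5/12, - 3/11,  0.19,  1,1,2,4.91,5,5,5, 8,8, 9 ]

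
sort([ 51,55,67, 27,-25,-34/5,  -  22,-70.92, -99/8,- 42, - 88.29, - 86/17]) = [  -  88.29, - 70.92, - 42,-25, - 22, - 99/8, - 34/5,-86/17, 27, 51, 55,  67 ] 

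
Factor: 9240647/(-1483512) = -2^(-3)*3^( - 1)*13^1*29^1*127^1*193^1*61813^( -1) 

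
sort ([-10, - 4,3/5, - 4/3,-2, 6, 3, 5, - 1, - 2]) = [ -10,- 4, - 2,  -  2,  -  4/3, - 1 , 3/5,3,5,  6 ]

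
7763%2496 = 275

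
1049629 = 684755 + 364874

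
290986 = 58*5017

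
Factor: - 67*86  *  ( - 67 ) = 386054=2^1 * 43^1 *67^2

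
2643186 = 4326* 611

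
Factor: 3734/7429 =2^1*17^( - 1 )  *  19^( - 1)*23^ (- 1)*1867^1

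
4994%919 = 399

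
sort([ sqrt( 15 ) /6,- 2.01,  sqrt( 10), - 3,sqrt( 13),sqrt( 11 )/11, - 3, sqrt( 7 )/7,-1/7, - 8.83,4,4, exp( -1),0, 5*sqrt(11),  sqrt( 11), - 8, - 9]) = [- 9, - 8.83, - 8, - 3, - 3,  -  2.01,-1/7,0,sqrt( 11 )/11,exp( - 1 ), sqrt( 7 ) /7, sqrt(15) /6, sqrt (10),sqrt(11 ),sqrt(13 ),4, 4, 5*sqrt ( 11) ] 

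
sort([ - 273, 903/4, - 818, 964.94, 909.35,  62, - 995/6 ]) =[ - 818, - 273,  -  995/6,62, 903/4,  909.35,964.94 ]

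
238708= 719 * 332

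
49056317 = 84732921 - 35676604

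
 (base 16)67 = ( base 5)403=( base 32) 37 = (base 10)103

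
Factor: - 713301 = - 3^1*237767^1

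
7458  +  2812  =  10270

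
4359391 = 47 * 92753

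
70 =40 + 30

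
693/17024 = 99/2432 = 0.04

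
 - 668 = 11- 679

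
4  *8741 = 34964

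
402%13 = 12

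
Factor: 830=2^1*5^1*83^1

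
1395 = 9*155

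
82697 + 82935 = 165632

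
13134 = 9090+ 4044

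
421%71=66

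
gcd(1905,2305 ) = 5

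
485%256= 229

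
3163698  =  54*58587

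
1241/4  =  1241/4 = 310.25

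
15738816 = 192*81973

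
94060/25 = 3762+ 2/5 = 3762.40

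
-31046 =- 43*722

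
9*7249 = 65241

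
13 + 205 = 218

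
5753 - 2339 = 3414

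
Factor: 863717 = 613^1*1409^1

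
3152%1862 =1290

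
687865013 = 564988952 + 122876061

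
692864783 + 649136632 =1342001415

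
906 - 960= - 54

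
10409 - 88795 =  - 78386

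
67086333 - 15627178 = 51459155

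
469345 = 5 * 93869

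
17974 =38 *473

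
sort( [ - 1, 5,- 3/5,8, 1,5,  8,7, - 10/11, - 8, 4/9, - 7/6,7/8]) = [ - 8 ,-7/6, - 1 , - 10/11, - 3/5,4/9,7/8,1,5,5,7,8,8]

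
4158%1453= 1252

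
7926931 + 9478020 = 17404951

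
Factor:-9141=-3^1 * 11^1 * 277^1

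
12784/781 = 16 + 288/781 = 16.37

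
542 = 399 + 143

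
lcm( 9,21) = 63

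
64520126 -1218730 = 63301396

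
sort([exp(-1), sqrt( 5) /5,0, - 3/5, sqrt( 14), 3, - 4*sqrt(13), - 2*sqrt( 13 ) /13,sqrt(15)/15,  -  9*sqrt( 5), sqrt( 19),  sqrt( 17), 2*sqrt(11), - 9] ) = [ - 9*sqrt(5),  -  4*sqrt ( 13 ),  -  9, - 3/5, - 2*sqrt( 13 )/13,0 , sqrt( 15)/15,exp ( - 1),  sqrt ( 5 )/5, 3,sqrt( 14), sqrt(17),sqrt(19),2*sqrt(11) ] 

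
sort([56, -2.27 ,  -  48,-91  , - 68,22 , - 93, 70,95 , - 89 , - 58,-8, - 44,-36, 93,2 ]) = [ - 93,-91 , - 89, - 68, - 58,  -  48, - 44, - 36, - 8 , - 2.27,2 , 22,56,  70,  93, 95]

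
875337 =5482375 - 4607038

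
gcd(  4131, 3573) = 9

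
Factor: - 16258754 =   -  2^1 * 2141^1*3797^1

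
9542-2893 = 6649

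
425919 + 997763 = 1423682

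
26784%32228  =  26784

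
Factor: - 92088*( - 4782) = 440364816  =  2^4*3^3*797^1*1279^1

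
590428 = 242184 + 348244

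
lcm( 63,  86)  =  5418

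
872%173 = 7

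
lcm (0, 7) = 0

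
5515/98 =56 + 27/98  =  56.28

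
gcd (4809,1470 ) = 21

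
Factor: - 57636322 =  - 2^1*3931^1*7331^1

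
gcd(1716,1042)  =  2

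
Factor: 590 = 2^1*5^1*59^1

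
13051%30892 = 13051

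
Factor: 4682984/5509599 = 151064/177729 = 2^3*3^( - 1 ) * 23^1*821^1*59243^(-1 )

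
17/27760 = 17/27760 = 0.00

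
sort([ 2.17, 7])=[ 2.17, 7]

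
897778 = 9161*98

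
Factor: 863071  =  11^1*31^1*2531^1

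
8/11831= 8/11831 = 0.00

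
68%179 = 68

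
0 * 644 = 0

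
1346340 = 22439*60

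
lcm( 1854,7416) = 7416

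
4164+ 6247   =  10411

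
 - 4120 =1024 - 5144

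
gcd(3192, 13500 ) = 12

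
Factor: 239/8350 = 2^(-1)*5^ ( - 2)*167^(-1 )*239^1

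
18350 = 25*734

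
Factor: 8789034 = 2^1*3^1*17^1*199^1*433^1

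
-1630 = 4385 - 6015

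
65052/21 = 3097 + 5/7  =  3097.71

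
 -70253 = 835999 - 906252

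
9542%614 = 332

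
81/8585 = 81/8585 = 0.01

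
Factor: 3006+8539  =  11545 = 5^1 * 2309^1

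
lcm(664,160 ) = 13280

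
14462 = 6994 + 7468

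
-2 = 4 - 6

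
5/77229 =5/77229 = 0.00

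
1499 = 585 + 914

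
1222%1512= 1222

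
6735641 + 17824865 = 24560506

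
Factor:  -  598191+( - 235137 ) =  - 833328 = - 2^4*3^4 * 643^1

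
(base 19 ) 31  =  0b111010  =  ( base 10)58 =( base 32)1q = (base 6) 134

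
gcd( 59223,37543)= 1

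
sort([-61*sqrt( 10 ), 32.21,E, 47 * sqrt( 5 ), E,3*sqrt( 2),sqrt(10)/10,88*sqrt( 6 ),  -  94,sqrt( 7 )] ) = [- 61*sqrt(10), - 94,sqrt( 10) /10, sqrt( 7),E, E, 3*sqrt( 2 ) , 32.21,47*sqrt(5), 88*sqrt( 6)]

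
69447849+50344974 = 119792823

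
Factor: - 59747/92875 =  - 5^(-3)*743^( -1)*59747^1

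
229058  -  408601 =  -179543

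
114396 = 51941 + 62455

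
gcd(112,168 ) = 56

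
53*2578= 136634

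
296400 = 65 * 4560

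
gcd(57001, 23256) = 17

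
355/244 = 1 + 111/244 =1.45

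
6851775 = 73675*93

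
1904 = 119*16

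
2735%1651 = 1084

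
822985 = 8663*95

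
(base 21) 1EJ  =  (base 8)1362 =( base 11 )626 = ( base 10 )754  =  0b1011110010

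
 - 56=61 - 117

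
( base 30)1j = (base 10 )49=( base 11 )45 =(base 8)61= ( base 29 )1K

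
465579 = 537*867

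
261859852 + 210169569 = 472029421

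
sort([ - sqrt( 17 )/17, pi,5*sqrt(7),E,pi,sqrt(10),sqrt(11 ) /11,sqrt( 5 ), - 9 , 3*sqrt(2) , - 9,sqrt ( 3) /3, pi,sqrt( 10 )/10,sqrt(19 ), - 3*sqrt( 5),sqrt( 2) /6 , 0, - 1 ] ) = [ - 9, - 9, - 3*sqrt( 5 ), - 1, - sqrt(17) /17,0, sqrt(2 )/6,sqrt ( 11 )/11,sqrt( 10) /10,sqrt (3 )/3,sqrt(5), E,pi , pi,pi,sqrt( 10),3*sqrt(2), sqrt (19 ),5*sqrt(7)]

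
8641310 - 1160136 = 7481174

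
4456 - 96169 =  - 91713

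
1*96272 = 96272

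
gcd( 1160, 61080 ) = 40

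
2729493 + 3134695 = 5864188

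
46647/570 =15549/190 = 81.84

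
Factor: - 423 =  - 3^2*47^1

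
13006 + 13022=26028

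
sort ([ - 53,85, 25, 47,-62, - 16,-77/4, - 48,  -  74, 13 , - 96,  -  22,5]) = [ - 96, - 74 , - 62, - 53, - 48, - 22, - 77/4, - 16, 5, 13,25, 47 , 85] 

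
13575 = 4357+9218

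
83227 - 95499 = - 12272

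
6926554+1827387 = 8753941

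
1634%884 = 750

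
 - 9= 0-9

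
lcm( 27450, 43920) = 219600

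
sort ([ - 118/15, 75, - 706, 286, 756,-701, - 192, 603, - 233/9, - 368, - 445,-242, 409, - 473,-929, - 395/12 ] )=[ -929,- 706 ,  -  701, - 473, - 445, - 368, - 242, - 192,  -  395/12, - 233/9 , - 118/15  ,  75, 286,  409, 603, 756] 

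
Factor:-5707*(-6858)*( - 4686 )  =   - 2^2*3^4*11^1*13^1*71^1 * 127^1*439^1  =  - 183403507716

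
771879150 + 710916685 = 1482795835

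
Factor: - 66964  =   - 2^2 * 16741^1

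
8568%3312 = 1944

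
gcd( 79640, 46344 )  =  8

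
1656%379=140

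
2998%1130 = 738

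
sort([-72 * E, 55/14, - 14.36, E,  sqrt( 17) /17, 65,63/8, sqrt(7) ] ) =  [-72*E, - 14.36,sqrt(17)/17,sqrt( 7),E,55/14,63/8,65 ] 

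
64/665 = 64/665 = 0.10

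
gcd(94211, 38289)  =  1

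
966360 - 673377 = 292983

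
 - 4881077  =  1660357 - 6541434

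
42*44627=1874334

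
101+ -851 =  - 750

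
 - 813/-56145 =271/18715 = 0.01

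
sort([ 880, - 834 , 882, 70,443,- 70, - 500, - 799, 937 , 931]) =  [ - 834,-799,-500 ,  -  70, 70,443,  880,882, 931,937]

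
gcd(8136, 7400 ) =8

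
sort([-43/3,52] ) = [  -  43/3,52]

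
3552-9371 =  - 5819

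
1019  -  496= 523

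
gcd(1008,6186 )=6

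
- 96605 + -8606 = -105211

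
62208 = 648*96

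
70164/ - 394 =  - 35082/197 = - 178.08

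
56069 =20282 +35787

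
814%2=0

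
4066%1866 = 334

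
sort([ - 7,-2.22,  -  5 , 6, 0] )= [ - 7,  -  5, - 2.22, 0, 6]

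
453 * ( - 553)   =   - 250509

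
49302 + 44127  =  93429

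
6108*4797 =29300076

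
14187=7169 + 7018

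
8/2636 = 2/659 = 0.00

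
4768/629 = 4768/629 = 7.58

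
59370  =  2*29685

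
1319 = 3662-2343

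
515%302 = 213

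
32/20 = 8/5 =1.60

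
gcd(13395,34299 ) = 3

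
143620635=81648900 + 61971735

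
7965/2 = 3982+ 1/2 = 3982.50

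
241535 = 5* 48307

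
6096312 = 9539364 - 3443052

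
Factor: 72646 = 2^1*7^1*5189^1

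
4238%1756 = 726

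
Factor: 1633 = 23^1 * 71^1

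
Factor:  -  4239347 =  - 7^1 * 659^1 * 919^1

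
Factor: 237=3^1*79^1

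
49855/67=744  +  7/67= 744.10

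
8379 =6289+2090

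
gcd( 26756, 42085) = 1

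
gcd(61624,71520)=8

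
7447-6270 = 1177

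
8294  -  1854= 6440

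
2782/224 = 12 + 47/112 = 12.42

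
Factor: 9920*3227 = 32011840=2^6*5^1*7^1* 31^1 * 461^1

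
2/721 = 2/721 = 0.00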